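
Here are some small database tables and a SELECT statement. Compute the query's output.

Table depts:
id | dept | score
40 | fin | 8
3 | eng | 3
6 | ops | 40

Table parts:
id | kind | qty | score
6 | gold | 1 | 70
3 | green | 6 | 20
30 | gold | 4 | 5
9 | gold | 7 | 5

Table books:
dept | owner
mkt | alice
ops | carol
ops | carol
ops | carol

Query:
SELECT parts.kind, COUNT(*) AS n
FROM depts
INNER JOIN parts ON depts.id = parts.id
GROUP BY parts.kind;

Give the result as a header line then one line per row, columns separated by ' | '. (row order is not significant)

After JOIN parts (2 rows):
depts.id | depts.dept | depts.score | parts.id | parts.kind | parts.qty | parts.score
3 | eng | 3 | 3 | green | 6 | 20
6 | ops | 40 | 6 | gold | 1 | 70
After GROUP BY (2 rows):
parts.kind | n
green | 1
gold | 1

== RESULT ==
parts.kind | n
green | 1
gold | 1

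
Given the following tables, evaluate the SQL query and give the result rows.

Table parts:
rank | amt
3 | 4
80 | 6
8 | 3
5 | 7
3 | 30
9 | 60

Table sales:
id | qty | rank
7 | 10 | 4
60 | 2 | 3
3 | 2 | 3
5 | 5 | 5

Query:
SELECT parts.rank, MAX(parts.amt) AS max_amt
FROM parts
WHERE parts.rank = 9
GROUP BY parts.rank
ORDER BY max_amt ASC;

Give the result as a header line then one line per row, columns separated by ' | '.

== RESULT ==
parts.rank | max_amt
9 | 60

Derivation:
After WHERE (1 rows):
parts.rank | parts.amt
9 | 60
After GROUP BY (1 rows):
parts.rank | max_amt
9 | 60
After ORDER BY (1 rows):
parts.rank | max_amt
9 | 60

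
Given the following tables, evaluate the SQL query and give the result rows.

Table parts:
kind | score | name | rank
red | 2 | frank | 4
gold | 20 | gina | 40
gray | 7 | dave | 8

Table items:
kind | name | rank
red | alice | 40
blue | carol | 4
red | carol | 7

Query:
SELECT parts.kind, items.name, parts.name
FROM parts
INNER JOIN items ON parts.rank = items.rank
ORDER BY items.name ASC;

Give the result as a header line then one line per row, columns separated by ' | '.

== RESULT ==
parts.kind | items.name | parts.name
gold | alice | gina
red | carol | frank

Derivation:
After JOIN items (2 rows):
parts.kind | parts.score | parts.name | parts.rank | items.kind | items.name | items.rank
red | 2 | frank | 4 | blue | carol | 4
gold | 20 | gina | 40 | red | alice | 40
After SELECT (2 rows):
parts.kind | items.name | parts.name
red | carol | frank
gold | alice | gina
After ORDER BY (2 rows):
parts.kind | items.name | parts.name
gold | alice | gina
red | carol | frank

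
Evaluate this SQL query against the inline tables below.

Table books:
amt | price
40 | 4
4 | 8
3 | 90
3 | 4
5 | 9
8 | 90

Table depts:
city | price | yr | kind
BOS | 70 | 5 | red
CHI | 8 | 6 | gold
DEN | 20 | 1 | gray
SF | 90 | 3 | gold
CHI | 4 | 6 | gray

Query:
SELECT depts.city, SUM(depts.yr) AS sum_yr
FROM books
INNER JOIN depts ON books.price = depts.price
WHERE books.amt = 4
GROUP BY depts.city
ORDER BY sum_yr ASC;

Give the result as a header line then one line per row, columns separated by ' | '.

After JOIN depts (5 rows):
books.amt | books.price | depts.city | depts.price | depts.yr | depts.kind
40 | 4 | CHI | 4 | 6 | gray
4 | 8 | CHI | 8 | 6 | gold
3 | 90 | SF | 90 | 3 | gold
3 | 4 | CHI | 4 | 6 | gray
8 | 90 | SF | 90 | 3 | gold
After WHERE (1 rows):
books.amt | books.price | depts.city | depts.price | depts.yr | depts.kind
4 | 8 | CHI | 8 | 6 | gold
After GROUP BY (1 rows):
depts.city | sum_yr
CHI | 6
After ORDER BY (1 rows):
depts.city | sum_yr
CHI | 6

== RESULT ==
depts.city | sum_yr
CHI | 6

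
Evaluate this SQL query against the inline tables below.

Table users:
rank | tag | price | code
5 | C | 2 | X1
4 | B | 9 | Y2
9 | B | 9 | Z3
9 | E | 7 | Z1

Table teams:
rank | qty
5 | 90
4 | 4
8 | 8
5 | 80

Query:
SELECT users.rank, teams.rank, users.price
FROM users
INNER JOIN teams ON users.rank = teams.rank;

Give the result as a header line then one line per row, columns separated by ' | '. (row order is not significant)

After JOIN teams (3 rows):
users.rank | users.tag | users.price | users.code | teams.rank | teams.qty
5 | C | 2 | X1 | 5 | 90
5 | C | 2 | X1 | 5 | 80
4 | B | 9 | Y2 | 4 | 4
After SELECT (3 rows):
users.rank | teams.rank | users.price
5 | 5 | 2
5 | 5 | 2
4 | 4 | 9

== RESULT ==
users.rank | teams.rank | users.price
5 | 5 | 2
5 | 5 | 2
4 | 4 | 9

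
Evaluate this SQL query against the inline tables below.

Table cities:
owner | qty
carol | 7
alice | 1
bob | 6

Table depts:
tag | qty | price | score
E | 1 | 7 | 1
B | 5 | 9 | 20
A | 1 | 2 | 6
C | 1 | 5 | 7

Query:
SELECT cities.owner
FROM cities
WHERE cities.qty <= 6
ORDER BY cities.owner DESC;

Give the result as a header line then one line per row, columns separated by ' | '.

== RESULT ==
cities.owner
bob
alice

Derivation:
After WHERE (2 rows):
cities.owner | cities.qty
alice | 1
bob | 6
After SELECT (2 rows):
cities.owner
alice
bob
After ORDER BY (2 rows):
cities.owner
bob
alice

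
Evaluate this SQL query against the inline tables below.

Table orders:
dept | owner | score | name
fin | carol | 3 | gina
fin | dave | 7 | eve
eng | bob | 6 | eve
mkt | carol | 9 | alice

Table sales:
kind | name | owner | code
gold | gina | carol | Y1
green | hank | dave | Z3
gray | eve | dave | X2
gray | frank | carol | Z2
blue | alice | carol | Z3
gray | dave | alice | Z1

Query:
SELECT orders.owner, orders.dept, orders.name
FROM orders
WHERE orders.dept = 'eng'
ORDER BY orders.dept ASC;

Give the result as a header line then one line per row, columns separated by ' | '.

== RESULT ==
orders.owner | orders.dept | orders.name
bob | eng | eve

Derivation:
After WHERE (1 rows):
orders.dept | orders.owner | orders.score | orders.name
eng | bob | 6 | eve
After SELECT (1 rows):
orders.owner | orders.dept | orders.name
bob | eng | eve
After ORDER BY (1 rows):
orders.owner | orders.dept | orders.name
bob | eng | eve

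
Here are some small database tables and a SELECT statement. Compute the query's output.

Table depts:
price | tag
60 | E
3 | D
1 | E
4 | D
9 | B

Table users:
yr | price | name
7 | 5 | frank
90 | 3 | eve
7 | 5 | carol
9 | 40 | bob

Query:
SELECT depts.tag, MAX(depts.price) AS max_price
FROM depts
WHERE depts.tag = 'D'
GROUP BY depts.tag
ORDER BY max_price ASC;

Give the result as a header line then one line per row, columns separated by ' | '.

After WHERE (2 rows):
depts.price | depts.tag
3 | D
4 | D
After GROUP BY (1 rows):
depts.tag | max_price
D | 4
After ORDER BY (1 rows):
depts.tag | max_price
D | 4

== RESULT ==
depts.tag | max_price
D | 4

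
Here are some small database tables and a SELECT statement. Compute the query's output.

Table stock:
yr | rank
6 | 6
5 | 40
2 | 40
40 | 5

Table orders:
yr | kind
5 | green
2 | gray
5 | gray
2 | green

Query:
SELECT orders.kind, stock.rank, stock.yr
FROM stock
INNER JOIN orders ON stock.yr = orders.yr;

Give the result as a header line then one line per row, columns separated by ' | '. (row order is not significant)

After JOIN orders (4 rows):
stock.yr | stock.rank | orders.yr | orders.kind
5 | 40 | 5 | green
5 | 40 | 5 | gray
2 | 40 | 2 | gray
2 | 40 | 2 | green
After SELECT (4 rows):
orders.kind | stock.rank | stock.yr
green | 40 | 5
gray | 40 | 5
gray | 40 | 2
green | 40 | 2

== RESULT ==
orders.kind | stock.rank | stock.yr
green | 40 | 5
gray | 40 | 5
gray | 40 | 2
green | 40 | 2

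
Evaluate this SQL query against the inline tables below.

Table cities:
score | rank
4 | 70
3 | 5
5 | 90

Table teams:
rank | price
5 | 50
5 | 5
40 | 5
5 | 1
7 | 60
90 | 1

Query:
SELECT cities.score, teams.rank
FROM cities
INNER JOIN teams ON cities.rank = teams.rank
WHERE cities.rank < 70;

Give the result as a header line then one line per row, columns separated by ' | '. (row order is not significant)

== RESULT ==
cities.score | teams.rank
3 | 5
3 | 5
3 | 5

Derivation:
After JOIN teams (4 rows):
cities.score | cities.rank | teams.rank | teams.price
3 | 5 | 5 | 50
3 | 5 | 5 | 5
3 | 5 | 5 | 1
5 | 90 | 90 | 1
After WHERE (3 rows):
cities.score | cities.rank | teams.rank | teams.price
3 | 5 | 5 | 50
3 | 5 | 5 | 5
3 | 5 | 5 | 1
After SELECT (3 rows):
cities.score | teams.rank
3 | 5
3 | 5
3 | 5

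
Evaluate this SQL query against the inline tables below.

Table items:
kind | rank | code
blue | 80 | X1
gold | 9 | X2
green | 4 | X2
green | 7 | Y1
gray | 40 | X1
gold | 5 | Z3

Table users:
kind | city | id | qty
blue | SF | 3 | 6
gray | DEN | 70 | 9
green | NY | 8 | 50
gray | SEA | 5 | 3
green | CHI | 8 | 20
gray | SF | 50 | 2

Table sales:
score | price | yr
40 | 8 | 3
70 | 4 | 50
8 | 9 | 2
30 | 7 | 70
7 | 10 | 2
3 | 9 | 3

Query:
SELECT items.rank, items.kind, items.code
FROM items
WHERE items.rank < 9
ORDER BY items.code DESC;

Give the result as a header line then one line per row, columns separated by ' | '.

== RESULT ==
items.rank | items.kind | items.code
5 | gold | Z3
7 | green | Y1
4 | green | X2

Derivation:
After WHERE (3 rows):
items.kind | items.rank | items.code
green | 4 | X2
green | 7 | Y1
gold | 5 | Z3
After SELECT (3 rows):
items.rank | items.kind | items.code
4 | green | X2
7 | green | Y1
5 | gold | Z3
After ORDER BY (3 rows):
items.rank | items.kind | items.code
5 | gold | Z3
7 | green | Y1
4 | green | X2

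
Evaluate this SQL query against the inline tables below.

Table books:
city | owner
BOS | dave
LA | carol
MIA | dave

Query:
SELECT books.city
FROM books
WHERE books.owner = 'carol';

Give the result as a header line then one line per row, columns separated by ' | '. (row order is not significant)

== RESULT ==
books.city
LA

Derivation:
After WHERE (1 rows):
books.city | books.owner
LA | carol
After SELECT (1 rows):
books.city
LA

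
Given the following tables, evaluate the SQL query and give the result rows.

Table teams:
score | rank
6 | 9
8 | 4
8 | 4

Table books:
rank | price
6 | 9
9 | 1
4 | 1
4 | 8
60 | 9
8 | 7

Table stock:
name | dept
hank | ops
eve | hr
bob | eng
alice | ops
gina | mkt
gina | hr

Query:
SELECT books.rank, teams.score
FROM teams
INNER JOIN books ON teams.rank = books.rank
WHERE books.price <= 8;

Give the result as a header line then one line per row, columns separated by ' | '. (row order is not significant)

After JOIN books (5 rows):
teams.score | teams.rank | books.rank | books.price
6 | 9 | 9 | 1
8 | 4 | 4 | 1
8 | 4 | 4 | 8
8 | 4 | 4 | 1
8 | 4 | 4 | 8
After WHERE (5 rows):
teams.score | teams.rank | books.rank | books.price
6 | 9 | 9 | 1
8 | 4 | 4 | 1
8 | 4 | 4 | 8
8 | 4 | 4 | 1
8 | 4 | 4 | 8
After SELECT (5 rows):
books.rank | teams.score
9 | 6
4 | 8
4 | 8
4 | 8
4 | 8

== RESULT ==
books.rank | teams.score
9 | 6
4 | 8
4 | 8
4 | 8
4 | 8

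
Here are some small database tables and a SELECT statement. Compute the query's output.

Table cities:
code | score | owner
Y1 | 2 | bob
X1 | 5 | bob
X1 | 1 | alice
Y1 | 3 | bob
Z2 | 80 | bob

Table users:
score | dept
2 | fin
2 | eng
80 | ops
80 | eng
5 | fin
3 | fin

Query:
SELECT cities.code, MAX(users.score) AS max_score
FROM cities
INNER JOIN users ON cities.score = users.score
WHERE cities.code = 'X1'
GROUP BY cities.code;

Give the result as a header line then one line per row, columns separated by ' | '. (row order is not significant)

== RESULT ==
cities.code | max_score
X1 | 5

Derivation:
After JOIN users (6 rows):
cities.code | cities.score | cities.owner | users.score | users.dept
Y1 | 2 | bob | 2 | fin
Y1 | 2 | bob | 2 | eng
X1 | 5 | bob | 5 | fin
Y1 | 3 | bob | 3 | fin
Z2 | 80 | bob | 80 | ops
Z2 | 80 | bob | 80 | eng
After WHERE (1 rows):
cities.code | cities.score | cities.owner | users.score | users.dept
X1 | 5 | bob | 5 | fin
After GROUP BY (1 rows):
cities.code | max_score
X1 | 5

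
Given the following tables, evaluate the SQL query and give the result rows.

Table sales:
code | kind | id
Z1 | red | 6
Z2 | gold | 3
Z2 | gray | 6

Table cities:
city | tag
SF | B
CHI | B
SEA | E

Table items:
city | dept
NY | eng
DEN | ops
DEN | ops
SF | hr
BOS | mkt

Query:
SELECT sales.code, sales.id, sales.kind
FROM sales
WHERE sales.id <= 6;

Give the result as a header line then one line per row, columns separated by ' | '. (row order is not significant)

After WHERE (3 rows):
sales.code | sales.kind | sales.id
Z1 | red | 6
Z2 | gold | 3
Z2 | gray | 6
After SELECT (3 rows):
sales.code | sales.id | sales.kind
Z1 | 6 | red
Z2 | 3 | gold
Z2 | 6 | gray

== RESULT ==
sales.code | sales.id | sales.kind
Z1 | 6 | red
Z2 | 3 | gold
Z2 | 6 | gray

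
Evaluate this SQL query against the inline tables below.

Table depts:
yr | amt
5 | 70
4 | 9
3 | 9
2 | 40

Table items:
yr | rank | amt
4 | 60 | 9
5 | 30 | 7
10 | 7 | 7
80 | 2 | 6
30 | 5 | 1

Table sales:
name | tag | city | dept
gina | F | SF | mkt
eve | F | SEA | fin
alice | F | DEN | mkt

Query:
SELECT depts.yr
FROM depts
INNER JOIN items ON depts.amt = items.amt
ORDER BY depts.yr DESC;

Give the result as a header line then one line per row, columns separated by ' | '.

== RESULT ==
depts.yr
4
3

Derivation:
After JOIN items (2 rows):
depts.yr | depts.amt | items.yr | items.rank | items.amt
4 | 9 | 4 | 60 | 9
3 | 9 | 4 | 60 | 9
After SELECT (2 rows):
depts.yr
4
3
After ORDER BY (2 rows):
depts.yr
4
3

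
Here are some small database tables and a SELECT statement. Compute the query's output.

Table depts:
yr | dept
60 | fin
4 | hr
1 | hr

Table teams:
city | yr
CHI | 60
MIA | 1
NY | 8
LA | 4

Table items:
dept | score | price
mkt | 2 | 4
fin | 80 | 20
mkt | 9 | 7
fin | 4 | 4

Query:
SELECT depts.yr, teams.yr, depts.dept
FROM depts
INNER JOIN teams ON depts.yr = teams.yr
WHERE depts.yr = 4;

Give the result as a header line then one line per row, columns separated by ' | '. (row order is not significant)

== RESULT ==
depts.yr | teams.yr | depts.dept
4 | 4 | hr

Derivation:
After JOIN teams (3 rows):
depts.yr | depts.dept | teams.city | teams.yr
60 | fin | CHI | 60
4 | hr | LA | 4
1 | hr | MIA | 1
After WHERE (1 rows):
depts.yr | depts.dept | teams.city | teams.yr
4 | hr | LA | 4
After SELECT (1 rows):
depts.yr | teams.yr | depts.dept
4 | 4 | hr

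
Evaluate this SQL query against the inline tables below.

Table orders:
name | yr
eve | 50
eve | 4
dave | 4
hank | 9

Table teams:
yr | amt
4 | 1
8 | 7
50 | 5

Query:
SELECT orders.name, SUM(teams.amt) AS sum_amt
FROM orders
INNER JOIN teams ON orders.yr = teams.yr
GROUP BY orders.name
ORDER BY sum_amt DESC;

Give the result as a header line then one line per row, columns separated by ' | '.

== RESULT ==
orders.name | sum_amt
eve | 6
dave | 1

Derivation:
After JOIN teams (3 rows):
orders.name | orders.yr | teams.yr | teams.amt
eve | 50 | 50 | 5
eve | 4 | 4 | 1
dave | 4 | 4 | 1
After GROUP BY (2 rows):
orders.name | sum_amt
eve | 6
dave | 1
After ORDER BY (2 rows):
orders.name | sum_amt
eve | 6
dave | 1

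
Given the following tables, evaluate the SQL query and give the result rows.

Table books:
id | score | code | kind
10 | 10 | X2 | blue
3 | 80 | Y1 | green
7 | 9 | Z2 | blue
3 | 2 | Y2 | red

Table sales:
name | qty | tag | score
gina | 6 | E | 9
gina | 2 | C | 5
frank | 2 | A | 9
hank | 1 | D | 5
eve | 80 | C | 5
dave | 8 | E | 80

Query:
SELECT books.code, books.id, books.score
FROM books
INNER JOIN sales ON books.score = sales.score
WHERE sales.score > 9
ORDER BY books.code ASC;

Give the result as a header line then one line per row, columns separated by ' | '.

== RESULT ==
books.code | books.id | books.score
Y1 | 3 | 80

Derivation:
After JOIN sales (3 rows):
books.id | books.score | books.code | books.kind | sales.name | sales.qty | sales.tag | sales.score
3 | 80 | Y1 | green | dave | 8 | E | 80
7 | 9 | Z2 | blue | gina | 6 | E | 9
7 | 9 | Z2 | blue | frank | 2 | A | 9
After WHERE (1 rows):
books.id | books.score | books.code | books.kind | sales.name | sales.qty | sales.tag | sales.score
3 | 80 | Y1 | green | dave | 8 | E | 80
After SELECT (1 rows):
books.code | books.id | books.score
Y1 | 3 | 80
After ORDER BY (1 rows):
books.code | books.id | books.score
Y1 | 3 | 80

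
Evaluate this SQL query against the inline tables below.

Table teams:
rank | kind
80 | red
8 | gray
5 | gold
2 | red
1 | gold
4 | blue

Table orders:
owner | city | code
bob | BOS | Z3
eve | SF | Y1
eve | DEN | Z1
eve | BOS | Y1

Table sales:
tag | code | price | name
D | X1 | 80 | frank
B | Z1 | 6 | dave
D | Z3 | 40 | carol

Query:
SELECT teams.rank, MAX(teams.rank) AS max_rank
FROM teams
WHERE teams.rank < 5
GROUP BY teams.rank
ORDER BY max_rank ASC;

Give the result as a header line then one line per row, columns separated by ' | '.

== RESULT ==
teams.rank | max_rank
1 | 1
2 | 2
4 | 4

Derivation:
After WHERE (3 rows):
teams.rank | teams.kind
2 | red
1 | gold
4 | blue
After GROUP BY (3 rows):
teams.rank | max_rank
2 | 2
1 | 1
4 | 4
After ORDER BY (3 rows):
teams.rank | max_rank
1 | 1
2 | 2
4 | 4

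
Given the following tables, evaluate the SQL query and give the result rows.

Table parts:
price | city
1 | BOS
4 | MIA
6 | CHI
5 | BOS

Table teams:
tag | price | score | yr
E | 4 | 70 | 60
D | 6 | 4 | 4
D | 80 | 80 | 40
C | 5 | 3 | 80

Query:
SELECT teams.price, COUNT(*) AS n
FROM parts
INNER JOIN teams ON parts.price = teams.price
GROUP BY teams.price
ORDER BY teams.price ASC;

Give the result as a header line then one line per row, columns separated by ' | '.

== RESULT ==
teams.price | n
4 | 1
5 | 1
6 | 1

Derivation:
After JOIN teams (3 rows):
parts.price | parts.city | teams.tag | teams.price | teams.score | teams.yr
4 | MIA | E | 4 | 70 | 60
6 | CHI | D | 6 | 4 | 4
5 | BOS | C | 5 | 3 | 80
After GROUP BY (3 rows):
teams.price | n
4 | 1
6 | 1
5 | 1
After ORDER BY (3 rows):
teams.price | n
4 | 1
5 | 1
6 | 1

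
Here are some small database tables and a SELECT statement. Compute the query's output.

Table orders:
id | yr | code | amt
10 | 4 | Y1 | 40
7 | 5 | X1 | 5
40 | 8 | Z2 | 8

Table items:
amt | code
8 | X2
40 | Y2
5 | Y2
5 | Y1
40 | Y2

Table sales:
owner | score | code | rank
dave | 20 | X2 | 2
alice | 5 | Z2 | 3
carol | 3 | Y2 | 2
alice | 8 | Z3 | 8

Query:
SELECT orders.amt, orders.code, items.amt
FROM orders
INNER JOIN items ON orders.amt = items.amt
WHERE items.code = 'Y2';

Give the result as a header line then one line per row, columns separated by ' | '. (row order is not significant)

== RESULT ==
orders.amt | orders.code | items.amt
40 | Y1 | 40
40 | Y1 | 40
5 | X1 | 5

Derivation:
After JOIN items (5 rows):
orders.id | orders.yr | orders.code | orders.amt | items.amt | items.code
10 | 4 | Y1 | 40 | 40 | Y2
10 | 4 | Y1 | 40 | 40 | Y2
7 | 5 | X1 | 5 | 5 | Y2
7 | 5 | X1 | 5 | 5 | Y1
40 | 8 | Z2 | 8 | 8 | X2
After WHERE (3 rows):
orders.id | orders.yr | orders.code | orders.amt | items.amt | items.code
10 | 4 | Y1 | 40 | 40 | Y2
10 | 4 | Y1 | 40 | 40 | Y2
7 | 5 | X1 | 5 | 5 | Y2
After SELECT (3 rows):
orders.amt | orders.code | items.amt
40 | Y1 | 40
40 | Y1 | 40
5 | X1 | 5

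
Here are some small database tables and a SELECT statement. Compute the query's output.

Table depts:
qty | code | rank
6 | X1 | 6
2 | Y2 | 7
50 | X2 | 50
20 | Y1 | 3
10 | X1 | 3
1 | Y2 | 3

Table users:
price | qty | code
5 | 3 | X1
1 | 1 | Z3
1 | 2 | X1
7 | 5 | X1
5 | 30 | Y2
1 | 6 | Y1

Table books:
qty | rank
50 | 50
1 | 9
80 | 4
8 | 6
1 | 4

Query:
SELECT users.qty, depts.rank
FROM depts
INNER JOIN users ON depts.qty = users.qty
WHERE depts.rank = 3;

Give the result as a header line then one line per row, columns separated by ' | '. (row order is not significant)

After JOIN users (3 rows):
depts.qty | depts.code | depts.rank | users.price | users.qty | users.code
6 | X1 | 6 | 1 | 6 | Y1
2 | Y2 | 7 | 1 | 2 | X1
1 | Y2 | 3 | 1 | 1 | Z3
After WHERE (1 rows):
depts.qty | depts.code | depts.rank | users.price | users.qty | users.code
1 | Y2 | 3 | 1 | 1 | Z3
After SELECT (1 rows):
users.qty | depts.rank
1 | 3

== RESULT ==
users.qty | depts.rank
1 | 3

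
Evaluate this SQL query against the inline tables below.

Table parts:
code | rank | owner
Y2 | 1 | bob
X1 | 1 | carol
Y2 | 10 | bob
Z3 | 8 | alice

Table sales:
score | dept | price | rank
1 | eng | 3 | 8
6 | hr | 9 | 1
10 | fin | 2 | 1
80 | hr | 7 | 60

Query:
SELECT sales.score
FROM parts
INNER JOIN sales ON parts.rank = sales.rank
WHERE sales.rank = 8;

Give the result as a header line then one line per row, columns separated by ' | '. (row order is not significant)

== RESULT ==
sales.score
1

Derivation:
After JOIN sales (5 rows):
parts.code | parts.rank | parts.owner | sales.score | sales.dept | sales.price | sales.rank
Y2 | 1 | bob | 6 | hr | 9 | 1
Y2 | 1 | bob | 10 | fin | 2 | 1
X1 | 1 | carol | 6 | hr | 9 | 1
X1 | 1 | carol | 10 | fin | 2 | 1
Z3 | 8 | alice | 1 | eng | 3 | 8
After WHERE (1 rows):
parts.code | parts.rank | parts.owner | sales.score | sales.dept | sales.price | sales.rank
Z3 | 8 | alice | 1 | eng | 3 | 8
After SELECT (1 rows):
sales.score
1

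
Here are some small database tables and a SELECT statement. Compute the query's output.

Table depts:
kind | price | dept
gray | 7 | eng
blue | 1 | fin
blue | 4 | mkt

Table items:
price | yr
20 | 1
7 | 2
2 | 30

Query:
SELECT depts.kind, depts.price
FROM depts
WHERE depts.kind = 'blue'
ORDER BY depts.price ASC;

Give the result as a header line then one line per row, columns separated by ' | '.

== RESULT ==
depts.kind | depts.price
blue | 1
blue | 4

Derivation:
After WHERE (2 rows):
depts.kind | depts.price | depts.dept
blue | 1 | fin
blue | 4 | mkt
After SELECT (2 rows):
depts.kind | depts.price
blue | 1
blue | 4
After ORDER BY (2 rows):
depts.kind | depts.price
blue | 1
blue | 4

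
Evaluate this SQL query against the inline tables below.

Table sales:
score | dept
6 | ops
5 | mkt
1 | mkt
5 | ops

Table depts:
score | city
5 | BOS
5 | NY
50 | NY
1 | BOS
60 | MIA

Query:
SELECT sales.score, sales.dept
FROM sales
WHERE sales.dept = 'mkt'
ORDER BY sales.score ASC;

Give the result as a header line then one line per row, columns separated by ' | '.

== RESULT ==
sales.score | sales.dept
1 | mkt
5 | mkt

Derivation:
After WHERE (2 rows):
sales.score | sales.dept
5 | mkt
1 | mkt
After SELECT (2 rows):
sales.score | sales.dept
5 | mkt
1 | mkt
After ORDER BY (2 rows):
sales.score | sales.dept
1 | mkt
5 | mkt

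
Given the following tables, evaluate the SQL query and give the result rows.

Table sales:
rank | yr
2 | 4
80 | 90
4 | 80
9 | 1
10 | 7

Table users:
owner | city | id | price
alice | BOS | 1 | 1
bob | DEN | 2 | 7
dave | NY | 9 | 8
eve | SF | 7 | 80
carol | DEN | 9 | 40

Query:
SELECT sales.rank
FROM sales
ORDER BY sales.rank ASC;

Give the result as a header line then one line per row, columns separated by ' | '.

After SELECT (5 rows):
sales.rank
2
80
4
9
10
After ORDER BY (5 rows):
sales.rank
2
4
9
10
80

== RESULT ==
sales.rank
2
4
9
10
80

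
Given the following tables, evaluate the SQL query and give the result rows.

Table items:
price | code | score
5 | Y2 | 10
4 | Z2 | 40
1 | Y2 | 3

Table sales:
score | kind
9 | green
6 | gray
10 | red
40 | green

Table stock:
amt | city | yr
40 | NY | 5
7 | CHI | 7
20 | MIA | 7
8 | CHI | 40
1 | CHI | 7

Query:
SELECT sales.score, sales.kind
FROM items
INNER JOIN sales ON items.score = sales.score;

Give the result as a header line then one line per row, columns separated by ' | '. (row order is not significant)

After JOIN sales (2 rows):
items.price | items.code | items.score | sales.score | sales.kind
5 | Y2 | 10 | 10 | red
4 | Z2 | 40 | 40 | green
After SELECT (2 rows):
sales.score | sales.kind
10 | red
40 | green

== RESULT ==
sales.score | sales.kind
10 | red
40 | green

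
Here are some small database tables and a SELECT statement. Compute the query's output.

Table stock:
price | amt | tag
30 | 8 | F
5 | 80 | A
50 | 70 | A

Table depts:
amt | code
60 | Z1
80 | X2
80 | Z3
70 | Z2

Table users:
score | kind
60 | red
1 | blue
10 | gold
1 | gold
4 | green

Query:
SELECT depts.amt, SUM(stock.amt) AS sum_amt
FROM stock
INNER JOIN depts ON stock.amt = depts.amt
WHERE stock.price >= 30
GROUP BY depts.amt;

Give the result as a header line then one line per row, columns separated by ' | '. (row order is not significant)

After JOIN depts (3 rows):
stock.price | stock.amt | stock.tag | depts.amt | depts.code
5 | 80 | A | 80 | X2
5 | 80 | A | 80 | Z3
50 | 70 | A | 70 | Z2
After WHERE (1 rows):
stock.price | stock.amt | stock.tag | depts.amt | depts.code
50 | 70 | A | 70 | Z2
After GROUP BY (1 rows):
depts.amt | sum_amt
70 | 70

== RESULT ==
depts.amt | sum_amt
70 | 70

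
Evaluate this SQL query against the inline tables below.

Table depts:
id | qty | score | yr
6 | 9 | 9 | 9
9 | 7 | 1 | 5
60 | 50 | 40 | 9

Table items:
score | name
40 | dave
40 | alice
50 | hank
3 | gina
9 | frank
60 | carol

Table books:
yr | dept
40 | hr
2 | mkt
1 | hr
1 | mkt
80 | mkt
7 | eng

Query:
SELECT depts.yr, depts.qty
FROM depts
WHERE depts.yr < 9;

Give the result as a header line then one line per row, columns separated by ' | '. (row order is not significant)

== RESULT ==
depts.yr | depts.qty
5 | 7

Derivation:
After WHERE (1 rows):
depts.id | depts.qty | depts.score | depts.yr
9 | 7 | 1 | 5
After SELECT (1 rows):
depts.yr | depts.qty
5 | 7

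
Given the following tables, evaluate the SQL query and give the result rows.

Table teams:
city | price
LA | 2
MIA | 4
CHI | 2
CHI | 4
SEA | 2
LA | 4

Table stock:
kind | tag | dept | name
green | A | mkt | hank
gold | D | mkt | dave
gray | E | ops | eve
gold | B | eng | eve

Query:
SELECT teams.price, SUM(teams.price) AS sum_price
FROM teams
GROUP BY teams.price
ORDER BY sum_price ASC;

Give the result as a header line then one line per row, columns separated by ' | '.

== RESULT ==
teams.price | sum_price
2 | 6
4 | 12

Derivation:
After GROUP BY (2 rows):
teams.price | sum_price
2 | 6
4 | 12
After ORDER BY (2 rows):
teams.price | sum_price
2 | 6
4 | 12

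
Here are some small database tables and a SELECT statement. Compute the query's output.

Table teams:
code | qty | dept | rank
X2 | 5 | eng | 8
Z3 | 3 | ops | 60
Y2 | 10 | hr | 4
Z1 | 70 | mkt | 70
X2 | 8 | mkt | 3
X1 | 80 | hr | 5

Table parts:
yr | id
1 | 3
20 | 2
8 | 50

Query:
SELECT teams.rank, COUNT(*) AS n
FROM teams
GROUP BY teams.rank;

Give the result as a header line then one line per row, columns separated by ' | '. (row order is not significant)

== RESULT ==
teams.rank | n
8 | 1
60 | 1
4 | 1
70 | 1
3 | 1
5 | 1

Derivation:
After GROUP BY (6 rows):
teams.rank | n
8 | 1
60 | 1
4 | 1
70 | 1
3 | 1
5 | 1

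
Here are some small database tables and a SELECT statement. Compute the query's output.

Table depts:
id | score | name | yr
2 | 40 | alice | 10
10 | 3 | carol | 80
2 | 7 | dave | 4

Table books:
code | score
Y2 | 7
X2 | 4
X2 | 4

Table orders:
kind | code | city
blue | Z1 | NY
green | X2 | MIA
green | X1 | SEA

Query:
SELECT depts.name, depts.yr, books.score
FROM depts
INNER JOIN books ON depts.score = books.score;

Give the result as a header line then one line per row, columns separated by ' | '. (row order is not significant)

== RESULT ==
depts.name | depts.yr | books.score
dave | 4 | 7

Derivation:
After JOIN books (1 rows):
depts.id | depts.score | depts.name | depts.yr | books.code | books.score
2 | 7 | dave | 4 | Y2 | 7
After SELECT (1 rows):
depts.name | depts.yr | books.score
dave | 4 | 7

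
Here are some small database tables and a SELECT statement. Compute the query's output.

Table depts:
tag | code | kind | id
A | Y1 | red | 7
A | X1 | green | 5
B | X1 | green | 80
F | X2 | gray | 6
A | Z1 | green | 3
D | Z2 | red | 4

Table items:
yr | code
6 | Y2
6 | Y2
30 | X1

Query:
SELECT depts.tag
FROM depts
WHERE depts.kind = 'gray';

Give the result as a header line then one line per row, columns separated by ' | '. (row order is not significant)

After WHERE (1 rows):
depts.tag | depts.code | depts.kind | depts.id
F | X2 | gray | 6
After SELECT (1 rows):
depts.tag
F

== RESULT ==
depts.tag
F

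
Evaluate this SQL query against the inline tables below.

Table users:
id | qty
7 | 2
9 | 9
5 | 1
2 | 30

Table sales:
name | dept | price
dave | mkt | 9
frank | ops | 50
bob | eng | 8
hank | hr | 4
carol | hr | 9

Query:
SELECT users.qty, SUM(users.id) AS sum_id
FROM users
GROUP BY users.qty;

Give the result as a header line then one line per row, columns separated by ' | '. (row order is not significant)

== RESULT ==
users.qty | sum_id
2 | 7
9 | 9
1 | 5
30 | 2

Derivation:
After GROUP BY (4 rows):
users.qty | sum_id
2 | 7
9 | 9
1 | 5
30 | 2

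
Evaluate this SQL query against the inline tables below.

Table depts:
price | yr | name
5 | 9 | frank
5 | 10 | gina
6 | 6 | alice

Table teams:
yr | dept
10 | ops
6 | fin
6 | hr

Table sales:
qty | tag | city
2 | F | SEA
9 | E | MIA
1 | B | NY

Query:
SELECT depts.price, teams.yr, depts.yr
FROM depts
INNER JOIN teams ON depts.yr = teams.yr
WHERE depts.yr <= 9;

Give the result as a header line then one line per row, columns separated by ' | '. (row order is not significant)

After JOIN teams (3 rows):
depts.price | depts.yr | depts.name | teams.yr | teams.dept
5 | 10 | gina | 10 | ops
6 | 6 | alice | 6 | fin
6 | 6 | alice | 6 | hr
After WHERE (2 rows):
depts.price | depts.yr | depts.name | teams.yr | teams.dept
6 | 6 | alice | 6 | fin
6 | 6 | alice | 6 | hr
After SELECT (2 rows):
depts.price | teams.yr | depts.yr
6 | 6 | 6
6 | 6 | 6

== RESULT ==
depts.price | teams.yr | depts.yr
6 | 6 | 6
6 | 6 | 6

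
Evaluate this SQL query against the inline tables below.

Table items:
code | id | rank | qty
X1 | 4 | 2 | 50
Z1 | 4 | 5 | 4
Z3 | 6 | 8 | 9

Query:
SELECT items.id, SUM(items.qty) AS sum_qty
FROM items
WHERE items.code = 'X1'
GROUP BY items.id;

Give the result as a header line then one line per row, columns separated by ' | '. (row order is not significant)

After WHERE (1 rows):
items.code | items.id | items.rank | items.qty
X1 | 4 | 2 | 50
After GROUP BY (1 rows):
items.id | sum_qty
4 | 50

== RESULT ==
items.id | sum_qty
4 | 50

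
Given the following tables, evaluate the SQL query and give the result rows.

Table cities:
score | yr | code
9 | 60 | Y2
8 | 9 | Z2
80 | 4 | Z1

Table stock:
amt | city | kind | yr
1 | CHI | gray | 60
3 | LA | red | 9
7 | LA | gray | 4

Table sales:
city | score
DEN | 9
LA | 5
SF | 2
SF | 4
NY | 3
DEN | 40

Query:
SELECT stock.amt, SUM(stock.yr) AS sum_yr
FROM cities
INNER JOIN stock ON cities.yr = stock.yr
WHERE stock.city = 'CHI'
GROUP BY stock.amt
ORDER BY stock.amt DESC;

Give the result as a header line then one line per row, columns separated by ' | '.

After JOIN stock (3 rows):
cities.score | cities.yr | cities.code | stock.amt | stock.city | stock.kind | stock.yr
9 | 60 | Y2 | 1 | CHI | gray | 60
8 | 9 | Z2 | 3 | LA | red | 9
80 | 4 | Z1 | 7 | LA | gray | 4
After WHERE (1 rows):
cities.score | cities.yr | cities.code | stock.amt | stock.city | stock.kind | stock.yr
9 | 60 | Y2 | 1 | CHI | gray | 60
After GROUP BY (1 rows):
stock.amt | sum_yr
1 | 60
After ORDER BY (1 rows):
stock.amt | sum_yr
1 | 60

== RESULT ==
stock.amt | sum_yr
1 | 60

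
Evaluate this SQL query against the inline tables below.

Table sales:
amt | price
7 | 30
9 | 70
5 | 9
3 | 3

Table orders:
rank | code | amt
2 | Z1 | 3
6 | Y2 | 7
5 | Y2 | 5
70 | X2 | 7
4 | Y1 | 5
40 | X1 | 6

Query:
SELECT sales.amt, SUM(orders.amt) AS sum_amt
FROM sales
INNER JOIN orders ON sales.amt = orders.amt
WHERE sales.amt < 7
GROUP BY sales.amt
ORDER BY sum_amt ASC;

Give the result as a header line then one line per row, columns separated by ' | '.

== RESULT ==
sales.amt | sum_amt
3 | 3
5 | 10

Derivation:
After JOIN orders (5 rows):
sales.amt | sales.price | orders.rank | orders.code | orders.amt
7 | 30 | 6 | Y2 | 7
7 | 30 | 70 | X2 | 7
5 | 9 | 5 | Y2 | 5
5 | 9 | 4 | Y1 | 5
3 | 3 | 2 | Z1 | 3
After WHERE (3 rows):
sales.amt | sales.price | orders.rank | orders.code | orders.amt
5 | 9 | 5 | Y2 | 5
5 | 9 | 4 | Y1 | 5
3 | 3 | 2 | Z1 | 3
After GROUP BY (2 rows):
sales.amt | sum_amt
5 | 10
3 | 3
After ORDER BY (2 rows):
sales.amt | sum_amt
3 | 3
5 | 10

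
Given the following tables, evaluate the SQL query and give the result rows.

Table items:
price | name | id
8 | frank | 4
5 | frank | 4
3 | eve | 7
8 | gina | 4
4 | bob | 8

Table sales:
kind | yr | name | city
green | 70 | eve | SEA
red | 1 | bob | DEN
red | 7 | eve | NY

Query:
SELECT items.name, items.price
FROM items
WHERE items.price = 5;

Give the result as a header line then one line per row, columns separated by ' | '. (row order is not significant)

== RESULT ==
items.name | items.price
frank | 5

Derivation:
After WHERE (1 rows):
items.price | items.name | items.id
5 | frank | 4
After SELECT (1 rows):
items.name | items.price
frank | 5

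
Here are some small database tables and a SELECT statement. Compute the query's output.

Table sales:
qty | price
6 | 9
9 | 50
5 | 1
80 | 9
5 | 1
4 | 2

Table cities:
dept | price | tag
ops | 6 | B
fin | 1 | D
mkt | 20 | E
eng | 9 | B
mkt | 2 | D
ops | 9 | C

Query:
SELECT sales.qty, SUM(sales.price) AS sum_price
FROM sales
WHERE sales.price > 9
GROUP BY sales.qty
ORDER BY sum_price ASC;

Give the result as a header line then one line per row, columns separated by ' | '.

== RESULT ==
sales.qty | sum_price
9 | 50

Derivation:
After WHERE (1 rows):
sales.qty | sales.price
9 | 50
After GROUP BY (1 rows):
sales.qty | sum_price
9 | 50
After ORDER BY (1 rows):
sales.qty | sum_price
9 | 50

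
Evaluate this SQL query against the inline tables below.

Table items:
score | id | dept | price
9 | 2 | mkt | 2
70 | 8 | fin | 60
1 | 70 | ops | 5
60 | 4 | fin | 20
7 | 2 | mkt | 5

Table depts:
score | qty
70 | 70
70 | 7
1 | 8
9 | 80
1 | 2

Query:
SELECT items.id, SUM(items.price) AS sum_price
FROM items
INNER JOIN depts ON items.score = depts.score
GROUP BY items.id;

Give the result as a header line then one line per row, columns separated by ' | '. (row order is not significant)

After JOIN depts (5 rows):
items.score | items.id | items.dept | items.price | depts.score | depts.qty
9 | 2 | mkt | 2 | 9 | 80
70 | 8 | fin | 60 | 70 | 70
70 | 8 | fin | 60 | 70 | 7
1 | 70 | ops | 5 | 1 | 8
1 | 70 | ops | 5 | 1 | 2
After GROUP BY (3 rows):
items.id | sum_price
2 | 2
8 | 120
70 | 10

== RESULT ==
items.id | sum_price
2 | 2
8 | 120
70 | 10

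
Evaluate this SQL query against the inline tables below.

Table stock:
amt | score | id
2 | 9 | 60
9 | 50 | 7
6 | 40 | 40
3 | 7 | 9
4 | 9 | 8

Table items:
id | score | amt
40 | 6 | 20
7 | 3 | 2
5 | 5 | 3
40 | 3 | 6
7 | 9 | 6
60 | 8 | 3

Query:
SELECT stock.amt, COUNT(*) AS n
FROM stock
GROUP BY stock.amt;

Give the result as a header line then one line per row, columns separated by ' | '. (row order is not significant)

== RESULT ==
stock.amt | n
2 | 1
9 | 1
6 | 1
3 | 1
4 | 1

Derivation:
After GROUP BY (5 rows):
stock.amt | n
2 | 1
9 | 1
6 | 1
3 | 1
4 | 1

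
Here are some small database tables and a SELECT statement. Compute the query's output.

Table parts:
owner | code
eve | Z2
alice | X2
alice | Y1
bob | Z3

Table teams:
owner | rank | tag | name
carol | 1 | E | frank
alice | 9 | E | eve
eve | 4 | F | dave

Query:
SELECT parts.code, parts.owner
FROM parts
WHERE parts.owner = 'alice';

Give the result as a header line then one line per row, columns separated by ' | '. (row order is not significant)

After WHERE (2 rows):
parts.owner | parts.code
alice | X2
alice | Y1
After SELECT (2 rows):
parts.code | parts.owner
X2 | alice
Y1 | alice

== RESULT ==
parts.code | parts.owner
X2 | alice
Y1 | alice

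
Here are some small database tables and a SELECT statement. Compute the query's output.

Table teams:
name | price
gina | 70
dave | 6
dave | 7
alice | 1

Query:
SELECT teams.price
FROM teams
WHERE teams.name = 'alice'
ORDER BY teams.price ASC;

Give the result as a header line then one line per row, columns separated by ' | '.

After WHERE (1 rows):
teams.name | teams.price
alice | 1
After SELECT (1 rows):
teams.price
1
After ORDER BY (1 rows):
teams.price
1

== RESULT ==
teams.price
1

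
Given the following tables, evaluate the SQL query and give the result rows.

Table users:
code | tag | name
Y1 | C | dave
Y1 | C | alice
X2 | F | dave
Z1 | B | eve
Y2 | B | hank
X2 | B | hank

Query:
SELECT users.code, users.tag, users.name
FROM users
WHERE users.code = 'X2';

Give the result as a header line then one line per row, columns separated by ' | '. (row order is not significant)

== RESULT ==
users.code | users.tag | users.name
X2 | F | dave
X2 | B | hank

Derivation:
After WHERE (2 rows):
users.code | users.tag | users.name
X2 | F | dave
X2 | B | hank
After SELECT (2 rows):
users.code | users.tag | users.name
X2 | F | dave
X2 | B | hank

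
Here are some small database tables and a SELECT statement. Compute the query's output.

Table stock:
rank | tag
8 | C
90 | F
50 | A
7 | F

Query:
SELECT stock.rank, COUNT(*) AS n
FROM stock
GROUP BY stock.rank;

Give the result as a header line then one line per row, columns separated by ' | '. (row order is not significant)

== RESULT ==
stock.rank | n
8 | 1
90 | 1
50 | 1
7 | 1

Derivation:
After GROUP BY (4 rows):
stock.rank | n
8 | 1
90 | 1
50 | 1
7 | 1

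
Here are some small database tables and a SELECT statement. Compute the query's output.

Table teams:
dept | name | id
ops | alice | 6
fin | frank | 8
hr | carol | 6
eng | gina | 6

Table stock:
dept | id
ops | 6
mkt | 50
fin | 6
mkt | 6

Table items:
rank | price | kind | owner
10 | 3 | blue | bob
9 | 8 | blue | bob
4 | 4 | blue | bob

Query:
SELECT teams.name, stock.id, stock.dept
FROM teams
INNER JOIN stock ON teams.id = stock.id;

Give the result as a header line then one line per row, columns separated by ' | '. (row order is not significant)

After JOIN stock (9 rows):
teams.dept | teams.name | teams.id | stock.dept | stock.id
ops | alice | 6 | ops | 6
ops | alice | 6 | fin | 6
ops | alice | 6 | mkt | 6
hr | carol | 6 | ops | 6
hr | carol | 6 | fin | 6
hr | carol | 6 | mkt | 6
eng | gina | 6 | ops | 6
eng | gina | 6 | fin | 6
eng | gina | 6 | mkt | 6
After SELECT (9 rows):
teams.name | stock.id | stock.dept
alice | 6 | ops
alice | 6 | fin
alice | 6 | mkt
carol | 6 | ops
carol | 6 | fin
carol | 6 | mkt
gina | 6 | ops
gina | 6 | fin
gina | 6 | mkt

== RESULT ==
teams.name | stock.id | stock.dept
alice | 6 | ops
alice | 6 | fin
alice | 6 | mkt
carol | 6 | ops
carol | 6 | fin
carol | 6 | mkt
gina | 6 | ops
gina | 6 | fin
gina | 6 | mkt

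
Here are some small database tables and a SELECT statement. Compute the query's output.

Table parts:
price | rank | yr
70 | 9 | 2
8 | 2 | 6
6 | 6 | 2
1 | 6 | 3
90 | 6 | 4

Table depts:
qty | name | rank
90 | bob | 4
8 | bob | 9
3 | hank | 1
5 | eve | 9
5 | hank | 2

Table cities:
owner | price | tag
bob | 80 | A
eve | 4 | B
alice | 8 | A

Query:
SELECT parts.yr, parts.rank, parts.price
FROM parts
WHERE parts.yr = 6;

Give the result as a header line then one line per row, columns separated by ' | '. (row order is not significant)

After WHERE (1 rows):
parts.price | parts.rank | parts.yr
8 | 2 | 6
After SELECT (1 rows):
parts.yr | parts.rank | parts.price
6 | 2 | 8

== RESULT ==
parts.yr | parts.rank | parts.price
6 | 2 | 8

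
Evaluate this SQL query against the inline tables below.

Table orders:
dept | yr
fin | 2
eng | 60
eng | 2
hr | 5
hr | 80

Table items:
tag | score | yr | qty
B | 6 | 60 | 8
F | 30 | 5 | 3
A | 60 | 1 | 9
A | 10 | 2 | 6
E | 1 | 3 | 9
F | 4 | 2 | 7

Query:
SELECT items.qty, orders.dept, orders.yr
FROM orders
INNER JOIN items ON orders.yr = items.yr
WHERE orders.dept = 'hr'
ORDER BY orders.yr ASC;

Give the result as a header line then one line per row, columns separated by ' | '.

== RESULT ==
items.qty | orders.dept | orders.yr
3 | hr | 5

Derivation:
After JOIN items (6 rows):
orders.dept | orders.yr | items.tag | items.score | items.yr | items.qty
fin | 2 | A | 10 | 2 | 6
fin | 2 | F | 4 | 2 | 7
eng | 60 | B | 6 | 60 | 8
eng | 2 | A | 10 | 2 | 6
eng | 2 | F | 4 | 2 | 7
hr | 5 | F | 30 | 5 | 3
After WHERE (1 rows):
orders.dept | orders.yr | items.tag | items.score | items.yr | items.qty
hr | 5 | F | 30 | 5 | 3
After SELECT (1 rows):
items.qty | orders.dept | orders.yr
3 | hr | 5
After ORDER BY (1 rows):
items.qty | orders.dept | orders.yr
3 | hr | 5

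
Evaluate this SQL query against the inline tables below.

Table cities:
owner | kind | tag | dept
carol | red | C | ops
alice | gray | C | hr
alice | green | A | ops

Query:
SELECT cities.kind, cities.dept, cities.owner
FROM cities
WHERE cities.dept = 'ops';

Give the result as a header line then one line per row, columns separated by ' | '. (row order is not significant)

After WHERE (2 rows):
cities.owner | cities.kind | cities.tag | cities.dept
carol | red | C | ops
alice | green | A | ops
After SELECT (2 rows):
cities.kind | cities.dept | cities.owner
red | ops | carol
green | ops | alice

== RESULT ==
cities.kind | cities.dept | cities.owner
red | ops | carol
green | ops | alice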